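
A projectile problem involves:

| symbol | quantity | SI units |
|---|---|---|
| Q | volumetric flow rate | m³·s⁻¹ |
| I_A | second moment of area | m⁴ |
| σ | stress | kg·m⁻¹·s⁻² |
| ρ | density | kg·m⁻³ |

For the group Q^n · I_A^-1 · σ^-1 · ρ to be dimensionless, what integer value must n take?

2

Balance the L exponent: (3)·n from Q, plus −(4) − (-1) + (-3) = -6 from the rest, must sum to zero.
3n − 6 = 0, so n = 2.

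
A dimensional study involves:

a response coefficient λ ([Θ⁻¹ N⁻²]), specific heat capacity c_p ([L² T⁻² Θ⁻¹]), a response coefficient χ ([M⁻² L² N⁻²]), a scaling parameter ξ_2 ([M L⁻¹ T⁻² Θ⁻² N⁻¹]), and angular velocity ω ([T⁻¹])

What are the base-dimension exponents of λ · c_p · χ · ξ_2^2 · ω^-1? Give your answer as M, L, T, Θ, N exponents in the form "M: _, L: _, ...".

Collect each base-dimension exponent across the product:
  M: (0) + (0) + (-2) + 2·(1) − (0) = 0
  L: (0) + (2) + (2) + 2·(-1) − (0) = 2
  T: (0) + (-2) + (0) + 2·(-2) − (-1) = -5
  Θ: (-1) + (-1) + (0) + 2·(-2) − (0) = -6
  N: (-2) + (0) + (-2) + 2·(-1) − (0) = -6
So the dimensions are [L² T⁻⁵ Θ⁻⁶ N⁻⁶].

M: 0, L: 2, T: -5, Θ: -6, N: -6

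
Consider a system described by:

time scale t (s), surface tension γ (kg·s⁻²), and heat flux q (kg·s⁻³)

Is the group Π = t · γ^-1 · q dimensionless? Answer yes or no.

yes

Sum the exponent of each base dimension across the product:
  M: [t]_M − [γ]_M + [q]_M = (0) − (1) + (1) = 0
  L: [t]_L − [γ]_L + [q]_L = (0) − (0) + (0) = 0
  T: [t]_T − [γ]_T + [q]_T = (1) − (-2) + (-3) = 0
All base exponents vanish — dimensionless.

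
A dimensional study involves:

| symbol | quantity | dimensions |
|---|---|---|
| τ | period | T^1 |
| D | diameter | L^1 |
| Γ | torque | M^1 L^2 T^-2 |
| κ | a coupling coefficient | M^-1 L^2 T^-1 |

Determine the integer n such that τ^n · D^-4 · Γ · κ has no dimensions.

3

Balance the T exponent: (1)·n from τ, plus −4·(0) + (-2) + (-1) = -3 from the rest, must sum to zero.
n − 3 = 0, so n = 3.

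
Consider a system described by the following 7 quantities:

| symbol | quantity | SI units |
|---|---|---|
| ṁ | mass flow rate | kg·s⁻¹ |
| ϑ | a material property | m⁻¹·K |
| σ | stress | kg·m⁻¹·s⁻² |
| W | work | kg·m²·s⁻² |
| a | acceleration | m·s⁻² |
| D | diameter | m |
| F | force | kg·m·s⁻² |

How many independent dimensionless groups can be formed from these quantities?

3

There are 7 variables and 4 base dimensions (M, L, T, Θ).
The dimension matrix has rank 4.
Independent dimensionless groups: 7 − 4 = 3.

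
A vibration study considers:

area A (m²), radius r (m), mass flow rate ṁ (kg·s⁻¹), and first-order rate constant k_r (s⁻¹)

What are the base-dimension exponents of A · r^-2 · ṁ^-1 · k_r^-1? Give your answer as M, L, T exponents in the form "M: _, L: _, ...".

M: -1, L: 0, T: 2

Collect each base-dimension exponent across the product:
  M: (0) − 2·(0) − (1) − (0) = -1
  L: (2) − 2·(1) − (0) − (0) = 0
  T: (0) − 2·(0) − (-1) − (-1) = 2
So the dimensions are [M⁻¹ T²].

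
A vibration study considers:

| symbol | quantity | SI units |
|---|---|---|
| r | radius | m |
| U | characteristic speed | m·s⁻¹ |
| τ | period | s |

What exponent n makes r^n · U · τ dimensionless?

Balance the L exponent: (1)·n from r, plus (1) + (0) = 1 from the rest, must sum to zero.
n + 1 = 0, so n = -1.

-1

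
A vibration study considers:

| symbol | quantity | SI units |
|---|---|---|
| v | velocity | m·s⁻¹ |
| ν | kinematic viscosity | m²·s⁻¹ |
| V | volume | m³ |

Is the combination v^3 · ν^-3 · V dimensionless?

yes

Sum the exponent of each base dimension across the product:
  L: 3·[v]_L − 3·[ν]_L + [V]_L = 3·(1) − 3·(2) + (3) = 0
  T: 3·[v]_T − 3·[ν]_T + [V]_T = 3·(-1) − 3·(-1) + (0) = 0
All base exponents vanish — dimensionless.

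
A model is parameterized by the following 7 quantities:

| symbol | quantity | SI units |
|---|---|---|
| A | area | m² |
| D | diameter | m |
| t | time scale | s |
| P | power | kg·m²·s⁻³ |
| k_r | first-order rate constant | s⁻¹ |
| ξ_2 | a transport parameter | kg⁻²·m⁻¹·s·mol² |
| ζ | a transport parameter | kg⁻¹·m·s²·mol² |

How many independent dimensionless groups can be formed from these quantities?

3

There are 7 variables and 4 base dimensions (M, L, T, N).
The dimension matrix has rank 4.
Independent dimensionless groups: 7 − 4 = 3.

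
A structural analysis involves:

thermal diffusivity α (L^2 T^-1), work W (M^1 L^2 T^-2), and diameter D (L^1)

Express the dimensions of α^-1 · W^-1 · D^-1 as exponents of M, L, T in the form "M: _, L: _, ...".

Collect each base-dimension exponent across the product:
  M: −(0) − (1) − (0) = -1
  L: −(2) − (2) − (1) = -5
  T: −(-1) − (-2) − (0) = 3
So the dimensions are [M⁻¹ L⁻⁵ T³].

M: -1, L: -5, T: 3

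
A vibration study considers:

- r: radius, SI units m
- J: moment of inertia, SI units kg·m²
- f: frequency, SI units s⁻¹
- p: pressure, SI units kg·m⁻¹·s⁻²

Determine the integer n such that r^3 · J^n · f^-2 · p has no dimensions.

-1

Balance the M exponent: (1)·n from J, plus 3·(0) − 2·(0) + (1) = 1 from the rest, must sum to zero.
n + 1 = 0, so n = -1.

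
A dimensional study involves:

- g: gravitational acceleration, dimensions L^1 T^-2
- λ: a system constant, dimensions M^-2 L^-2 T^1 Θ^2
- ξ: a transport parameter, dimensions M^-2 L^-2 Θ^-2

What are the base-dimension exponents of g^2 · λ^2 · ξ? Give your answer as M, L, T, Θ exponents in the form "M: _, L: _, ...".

Collect each base-dimension exponent across the product:
  M: 2·(0) + 2·(-2) + (-2) = -6
  L: 2·(1) + 2·(-2) + (-2) = -4
  T: 2·(-2) + 2·(1) + (0) = -2
  Θ: 2·(0) + 2·(2) + (-2) = 2
So the dimensions are [M⁻⁶ L⁻⁴ T⁻² Θ²].

M: -6, L: -4, T: -2, Θ: 2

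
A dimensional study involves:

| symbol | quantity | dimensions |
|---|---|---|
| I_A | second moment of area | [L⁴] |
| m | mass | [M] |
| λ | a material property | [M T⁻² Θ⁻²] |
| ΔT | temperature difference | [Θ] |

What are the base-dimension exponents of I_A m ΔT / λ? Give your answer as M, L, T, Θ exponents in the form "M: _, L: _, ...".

M: 0, L: 4, T: 2, Θ: 3

Collect each base-dimension exponent across the product:
  M: (0) + (1) − (1) + (0) = 0
  L: (4) + (0) − (0) + (0) = 4
  T: (0) + (0) − (-2) + (0) = 2
  Θ: (0) + (0) − (-2) + (1) = 3
So the dimensions are [L⁴ T² Θ³].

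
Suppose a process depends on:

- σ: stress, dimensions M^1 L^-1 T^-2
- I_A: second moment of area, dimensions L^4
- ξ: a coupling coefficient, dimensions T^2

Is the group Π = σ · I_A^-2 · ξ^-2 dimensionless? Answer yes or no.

no

Sum the exponent of each base dimension across the product:
  M: [σ]_M − 2·[I_A]_M − 2·[ξ]_M = (1) − 2·(0) − 2·(0) = 1
  L: [σ]_L − 2·[I_A]_L − 2·[ξ]_L = (-1) − 2·(4) − 2·(0) = -9
  T: [σ]_T − 2·[I_A]_T − 2·[ξ]_T = (-2) − 2·(0) − 2·(2) = -6
Net dimensions [M L⁻⁹ T⁻⁶] ≠ [1] — not dimensionless.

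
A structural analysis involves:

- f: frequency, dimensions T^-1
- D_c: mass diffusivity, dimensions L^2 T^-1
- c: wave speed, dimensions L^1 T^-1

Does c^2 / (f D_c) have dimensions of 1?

yes

Sum the exponent of each base dimension across the product:
  L: −[f]_L − [D_c]_L + 2·[c]_L = −(0) − (2) + 2·(1) = 0
  T: −[f]_T − [D_c]_T + 2·[c]_T = −(-1) − (-1) + 2·(-1) = 0
All base exponents vanish — dimensionless.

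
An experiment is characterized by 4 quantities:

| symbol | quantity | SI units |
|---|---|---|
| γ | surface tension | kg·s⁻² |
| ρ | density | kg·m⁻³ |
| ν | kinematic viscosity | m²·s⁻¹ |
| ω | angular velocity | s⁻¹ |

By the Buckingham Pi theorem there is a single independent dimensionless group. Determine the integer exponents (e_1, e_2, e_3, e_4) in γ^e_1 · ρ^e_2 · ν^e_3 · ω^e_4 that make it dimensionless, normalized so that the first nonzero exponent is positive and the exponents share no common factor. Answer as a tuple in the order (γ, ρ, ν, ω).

(2, -2, -3, -1)

M: e_1·(1) + e_2·(1) + e_3·(0) + e_4·(0) = 0
L: e_1·(0) + e_2·(-3) + e_3·(2) + e_4·(0) = 0
T: e_1·(-2) + e_2·(0) + e_3·(-1) + e_4·(-1) = 0
Solving this homogeneous linear system for the smallest-integer solution (first nonzero entry positive) gives (2, -2, -3, -1).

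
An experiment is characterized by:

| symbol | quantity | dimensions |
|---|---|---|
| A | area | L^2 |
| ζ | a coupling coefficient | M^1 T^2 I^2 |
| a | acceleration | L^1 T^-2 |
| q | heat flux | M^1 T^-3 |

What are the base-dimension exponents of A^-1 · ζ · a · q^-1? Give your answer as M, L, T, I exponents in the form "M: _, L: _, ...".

M: 0, L: -1, T: 3, I: 2

Collect each base-dimension exponent across the product:
  M: −(0) + (1) + (0) − (1) = 0
  L: −(2) + (0) + (1) − (0) = -1
  T: −(0) + (2) + (-2) − (-3) = 3
  I: −(0) + (2) + (0) − (0) = 2
So the dimensions are [L⁻¹ T³ I²].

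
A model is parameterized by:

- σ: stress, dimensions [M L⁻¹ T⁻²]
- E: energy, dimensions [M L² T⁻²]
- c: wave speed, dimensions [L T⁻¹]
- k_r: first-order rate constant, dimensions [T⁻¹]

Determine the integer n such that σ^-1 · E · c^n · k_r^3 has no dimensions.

-3

Balance the L exponent: (1)·n from c, plus −(-1) + (2) + 3·(0) = 3 from the rest, must sum to zero.
n + 3 = 0, so n = -3.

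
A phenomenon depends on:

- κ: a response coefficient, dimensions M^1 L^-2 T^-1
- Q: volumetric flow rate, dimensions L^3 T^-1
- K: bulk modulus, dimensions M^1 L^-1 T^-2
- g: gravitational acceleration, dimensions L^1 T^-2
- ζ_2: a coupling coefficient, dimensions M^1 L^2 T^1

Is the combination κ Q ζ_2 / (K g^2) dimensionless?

Sum the exponent of each base dimension across the product:
  M: [κ]_M + [Q]_M − [K]_M − 2·[g]_M + [ζ_2]_M = (1) + (0) − (1) − 2·(0) + (1) = 1
  L: [κ]_L + [Q]_L − [K]_L − 2·[g]_L + [ζ_2]_L = (-2) + (3) − (-1) − 2·(1) + (2) = 2
  T: [κ]_T + [Q]_T − [K]_T − 2·[g]_T + [ζ_2]_T = (-1) + (-1) − (-2) − 2·(-2) + (1) = 5
Net dimensions [M L² T⁵] ≠ [1] — not dimensionless.

no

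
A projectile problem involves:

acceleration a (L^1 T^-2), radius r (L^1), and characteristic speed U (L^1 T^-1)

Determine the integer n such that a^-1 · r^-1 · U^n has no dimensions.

Balance the L exponent: (1)·n from U, plus −(1) − (1) = -2 from the rest, must sum to zero.
n − 2 = 0, so n = 2.

2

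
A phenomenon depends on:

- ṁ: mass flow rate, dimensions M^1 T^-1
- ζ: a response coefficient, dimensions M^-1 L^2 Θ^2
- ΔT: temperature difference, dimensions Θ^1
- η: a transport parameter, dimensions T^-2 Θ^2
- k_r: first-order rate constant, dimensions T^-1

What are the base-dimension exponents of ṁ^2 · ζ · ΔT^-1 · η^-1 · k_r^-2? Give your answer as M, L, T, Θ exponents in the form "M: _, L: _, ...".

Collect each base-dimension exponent across the product:
  M: 2·(1) + (-1) − (0) − (0) − 2·(0) = 1
  L: 2·(0) + (2) − (0) − (0) − 2·(0) = 2
  T: 2·(-1) + (0) − (0) − (-2) − 2·(-1) = 2
  Θ: 2·(0) + (2) − (1) − (2) − 2·(0) = -1
So the dimensions are [M L² T² Θ⁻¹].

M: 1, L: 2, T: 2, Θ: -1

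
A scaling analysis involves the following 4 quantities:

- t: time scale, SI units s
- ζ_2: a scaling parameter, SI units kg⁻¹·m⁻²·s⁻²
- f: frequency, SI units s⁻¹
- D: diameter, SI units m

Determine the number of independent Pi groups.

There are 4 variables and 3 base dimensions (M, L, T).
The dimension matrix has rank 3.
Independent dimensionless groups: 4 − 3 = 1.

1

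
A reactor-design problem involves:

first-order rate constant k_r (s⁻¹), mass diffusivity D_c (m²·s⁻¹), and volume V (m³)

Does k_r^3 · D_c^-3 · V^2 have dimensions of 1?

Sum the exponent of each base dimension across the product:
  L: 3·[k_r]_L − 3·[D_c]_L + 2·[V]_L = 3·(0) − 3·(2) + 2·(3) = 0
  T: 3·[k_r]_T − 3·[D_c]_T + 2·[V]_T = 3·(-1) − 3·(-1) + 2·(0) = 0
All base exponents vanish — dimensionless.

yes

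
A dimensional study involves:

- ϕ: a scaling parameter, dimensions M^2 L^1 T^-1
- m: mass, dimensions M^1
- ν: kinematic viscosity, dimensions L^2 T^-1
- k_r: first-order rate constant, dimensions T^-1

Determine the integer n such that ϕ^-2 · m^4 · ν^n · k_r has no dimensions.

1

Balance the L exponent: (2)·n from ν, plus −2·(1) + 4·(0) + (0) = -2 from the rest, must sum to zero.
2n − 2 = 0, so n = 1.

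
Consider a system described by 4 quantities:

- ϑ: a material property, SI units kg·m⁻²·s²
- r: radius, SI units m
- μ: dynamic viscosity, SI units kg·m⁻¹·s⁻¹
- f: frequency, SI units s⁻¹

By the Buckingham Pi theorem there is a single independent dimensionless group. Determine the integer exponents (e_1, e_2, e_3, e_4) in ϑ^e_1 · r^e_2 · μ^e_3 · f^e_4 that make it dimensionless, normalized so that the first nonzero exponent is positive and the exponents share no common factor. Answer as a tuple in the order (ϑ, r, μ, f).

M: e_1·(1) + e_2·(0) + e_3·(1) + e_4·(0) = 0
L: e_1·(-2) + e_2·(1) + e_3·(-1) + e_4·(0) = 0
T: e_1·(2) + e_2·(0) + e_3·(-1) + e_4·(-1) = 0
Solving this homogeneous linear system for the smallest-integer solution (first nonzero entry positive) gives (1, 1, -1, 3).

(1, 1, -1, 3)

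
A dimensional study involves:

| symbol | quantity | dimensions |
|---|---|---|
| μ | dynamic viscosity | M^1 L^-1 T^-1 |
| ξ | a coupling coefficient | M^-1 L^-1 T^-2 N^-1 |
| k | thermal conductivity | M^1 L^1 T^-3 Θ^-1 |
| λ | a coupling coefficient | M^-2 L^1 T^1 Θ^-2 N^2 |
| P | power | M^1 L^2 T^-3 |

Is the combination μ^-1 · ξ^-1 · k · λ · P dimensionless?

Sum the exponent of each base dimension across the product:
  M: −[μ]_M − [ξ]_M + [k]_M + [λ]_M + [P]_M = −(1) − (-1) + (1) + (-2) + (1) = 0
  L: −[μ]_L − [ξ]_L + [k]_L + [λ]_L + [P]_L = −(-1) − (-1) + (1) + (1) + (2) = 6
  T: −[μ]_T − [ξ]_T + [k]_T + [λ]_T + [P]_T = −(-1) − (-2) + (-3) + (1) + (-3) = -2
  Θ: −[μ]_Θ − [ξ]_Θ + [k]_Θ + [λ]_Θ + [P]_Θ = −(0) − (0) + (-1) + (-2) + (0) = -3
  N: −[μ]_N − [ξ]_N + [k]_N + [λ]_N + [P]_N = −(0) − (-1) + (0) + (2) + (0) = 3
Net dimensions [L⁶ T⁻² Θ⁻³ N³] ≠ [1] — not dimensionless.

no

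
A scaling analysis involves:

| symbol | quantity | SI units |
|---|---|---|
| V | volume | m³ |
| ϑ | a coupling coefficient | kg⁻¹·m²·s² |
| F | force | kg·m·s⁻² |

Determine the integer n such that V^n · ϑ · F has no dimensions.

-1

Balance the L exponent: (3)·n from V, plus (2) + (1) = 3 from the rest, must sum to zero.
3n + 3 = 0, so n = -1.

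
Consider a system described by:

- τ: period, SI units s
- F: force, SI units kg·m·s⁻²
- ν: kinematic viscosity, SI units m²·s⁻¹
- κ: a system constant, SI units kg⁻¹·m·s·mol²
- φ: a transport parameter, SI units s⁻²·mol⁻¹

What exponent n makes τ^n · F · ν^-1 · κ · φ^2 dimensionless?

4

Balance the T exponent: (1)·n from τ, plus (-2) − (-1) + (1) + 2·(-2) = -4 from the rest, must sum to zero.
n − 4 = 0, so n = 4.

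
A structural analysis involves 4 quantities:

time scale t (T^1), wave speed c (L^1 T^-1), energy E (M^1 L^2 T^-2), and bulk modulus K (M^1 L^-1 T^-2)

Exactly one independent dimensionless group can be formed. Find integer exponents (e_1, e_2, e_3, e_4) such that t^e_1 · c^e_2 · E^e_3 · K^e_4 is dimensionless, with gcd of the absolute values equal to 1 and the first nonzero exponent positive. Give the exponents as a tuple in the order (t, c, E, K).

(3, 3, -1, 1)

M: e_1·(0) + e_2·(0) + e_3·(1) + e_4·(1) = 0
L: e_1·(0) + e_2·(1) + e_3·(2) + e_4·(-1) = 0
T: e_1·(1) + e_2·(-1) + e_3·(-2) + e_4·(-2) = 0
Solving this homogeneous linear system for the smallest-integer solution (first nonzero entry positive) gives (3, 3, -1, 1).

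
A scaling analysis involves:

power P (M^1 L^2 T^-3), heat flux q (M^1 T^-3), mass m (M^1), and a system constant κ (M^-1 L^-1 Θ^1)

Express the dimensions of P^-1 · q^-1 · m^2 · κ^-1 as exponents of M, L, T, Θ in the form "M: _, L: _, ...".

M: 1, L: -1, T: 6, Θ: -1

Collect each base-dimension exponent across the product:
  M: −(1) − (1) + 2·(1) − (-1) = 1
  L: −(2) − (0) + 2·(0) − (-1) = -1
  T: −(-3) − (-3) + 2·(0) − (0) = 6
  Θ: −(0) − (0) + 2·(0) − (1) = -1
So the dimensions are [M L⁻¹ T⁶ Θ⁻¹].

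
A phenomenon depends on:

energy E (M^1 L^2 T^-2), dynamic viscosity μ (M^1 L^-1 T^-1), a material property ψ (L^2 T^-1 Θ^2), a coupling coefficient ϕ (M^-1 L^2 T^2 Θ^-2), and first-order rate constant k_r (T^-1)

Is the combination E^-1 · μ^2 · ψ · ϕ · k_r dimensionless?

Sum the exponent of each base dimension across the product:
  M: −[E]_M + 2·[μ]_M + [ψ]_M + [ϕ]_M + [k_r]_M = −(1) + 2·(1) + (0) + (-1) + (0) = 0
  L: −[E]_L + 2·[μ]_L + [ψ]_L + [ϕ]_L + [k_r]_L = −(2) + 2·(-1) + (2) + (2) + (0) = 0
  T: −[E]_T + 2·[μ]_T + [ψ]_T + [ϕ]_T + [k_r]_T = −(-2) + 2·(-1) + (-1) + (2) + (-1) = 0
  Θ: −[E]_Θ + 2·[μ]_Θ + [ψ]_Θ + [ϕ]_Θ + [k_r]_Θ = −(0) + 2·(0) + (2) + (-2) + (0) = 0
All base exponents vanish — dimensionless.

yes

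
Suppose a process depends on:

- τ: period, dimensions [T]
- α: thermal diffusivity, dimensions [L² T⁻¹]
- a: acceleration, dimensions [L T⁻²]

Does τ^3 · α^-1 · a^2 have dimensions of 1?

yes

Sum the exponent of each base dimension across the product:
  M: 3·[τ]_M − [α]_M + 2·[a]_M = 3·(0) − (0) + 2·(0) = 0
  L: 3·[τ]_L − [α]_L + 2·[a]_L = 3·(0) − (2) + 2·(1) = 0
  T: 3·[τ]_T − [α]_T + 2·[a]_T = 3·(1) − (-1) + 2·(-2) = 0
All base exponents vanish — dimensionless.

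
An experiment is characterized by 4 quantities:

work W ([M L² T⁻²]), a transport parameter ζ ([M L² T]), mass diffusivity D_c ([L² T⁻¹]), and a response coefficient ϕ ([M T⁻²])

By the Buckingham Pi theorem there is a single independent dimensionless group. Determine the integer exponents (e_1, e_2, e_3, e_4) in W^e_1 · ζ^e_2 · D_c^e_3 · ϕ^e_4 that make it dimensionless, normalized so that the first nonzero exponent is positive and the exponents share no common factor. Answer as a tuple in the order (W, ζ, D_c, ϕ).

(4, -1, -3, -3)

M: e_1·(1) + e_2·(1) + e_3·(0) + e_4·(1) = 0
L: e_1·(2) + e_2·(2) + e_3·(2) + e_4·(0) = 0
T: e_1·(-2) + e_2·(1) + e_3·(-1) + e_4·(-2) = 0
Solving this homogeneous linear system for the smallest-integer solution (first nonzero entry positive) gives (4, -1, -3, -3).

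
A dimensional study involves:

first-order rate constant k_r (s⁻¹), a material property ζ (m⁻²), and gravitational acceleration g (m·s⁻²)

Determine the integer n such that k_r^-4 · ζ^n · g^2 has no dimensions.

Balance the L exponent: (-2)·n from ζ, plus −4·(0) + 2·(1) = 2 from the rest, must sum to zero.
-2n + 2 = 0, so n = 1.

1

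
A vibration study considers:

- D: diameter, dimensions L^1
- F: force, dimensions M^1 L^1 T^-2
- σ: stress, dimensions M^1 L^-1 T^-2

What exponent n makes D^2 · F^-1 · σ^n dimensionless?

1

Balance the M exponent: (1)·n from σ, plus 2·(0) − (1) = -1 from the rest, must sum to zero.
n − 1 = 0, so n = 1.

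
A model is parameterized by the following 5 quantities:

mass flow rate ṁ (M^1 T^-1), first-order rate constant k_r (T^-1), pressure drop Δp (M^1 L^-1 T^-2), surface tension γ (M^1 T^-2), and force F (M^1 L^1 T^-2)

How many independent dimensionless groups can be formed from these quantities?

There are 5 variables and 3 base dimensions (M, L, T).
The dimension matrix has rank 3.
Independent dimensionless groups: 5 − 3 = 2.

2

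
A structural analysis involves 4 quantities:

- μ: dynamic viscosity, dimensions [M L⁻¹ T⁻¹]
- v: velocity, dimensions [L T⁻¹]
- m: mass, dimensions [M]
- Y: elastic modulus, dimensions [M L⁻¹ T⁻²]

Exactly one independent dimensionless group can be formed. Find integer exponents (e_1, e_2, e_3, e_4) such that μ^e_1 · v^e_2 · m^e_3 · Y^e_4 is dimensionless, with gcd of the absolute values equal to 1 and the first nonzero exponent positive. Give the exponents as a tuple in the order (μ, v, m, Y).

M: e_1·(1) + e_2·(0) + e_3·(1) + e_4·(1) = 0
L: e_1·(-1) + e_2·(1) + e_3·(0) + e_4·(-1) = 0
T: e_1·(-1) + e_2·(-1) + e_3·(0) + e_4·(-2) = 0
Solving this homogeneous linear system for the smallest-integer solution (first nonzero entry positive) gives (3, 1, -1, -2).

(3, 1, -1, -2)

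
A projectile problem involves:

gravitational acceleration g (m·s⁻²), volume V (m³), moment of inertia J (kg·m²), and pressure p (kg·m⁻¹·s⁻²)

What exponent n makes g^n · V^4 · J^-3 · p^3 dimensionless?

-3

Balance the L exponent: (1)·n from g, plus 4·(3) − 3·(2) + 3·(-1) = 3 from the rest, must sum to zero.
n + 3 = 0, so n = -3.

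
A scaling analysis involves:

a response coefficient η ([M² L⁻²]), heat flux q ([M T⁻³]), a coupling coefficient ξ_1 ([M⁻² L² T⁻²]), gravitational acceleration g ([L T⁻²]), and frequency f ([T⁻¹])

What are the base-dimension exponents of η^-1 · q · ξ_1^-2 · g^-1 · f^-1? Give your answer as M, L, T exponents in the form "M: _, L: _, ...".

Collect each base-dimension exponent across the product:
  M: −(2) + (1) − 2·(-2) − (0) − (0) = 3
  L: −(-2) + (0) − 2·(2) − (1) − (0) = -3
  T: −(0) + (-3) − 2·(-2) − (-2) − (-1) = 4
So the dimensions are [M³ L⁻³ T⁴].

M: 3, L: -3, T: 4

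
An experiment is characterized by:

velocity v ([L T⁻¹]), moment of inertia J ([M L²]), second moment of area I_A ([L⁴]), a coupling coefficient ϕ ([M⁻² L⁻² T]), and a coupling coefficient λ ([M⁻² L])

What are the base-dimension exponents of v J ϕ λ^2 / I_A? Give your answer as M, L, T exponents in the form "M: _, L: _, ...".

Collect each base-dimension exponent across the product:
  M: (0) + (1) − (0) + (-2) + 2·(-2) = -5
  L: (1) + (2) − (4) + (-2) + 2·(1) = -1
  T: (-1) + (0) − (0) + (1) + 2·(0) = 0
So the dimensions are [M⁻⁵ L⁻¹].

M: -5, L: -1, T: 0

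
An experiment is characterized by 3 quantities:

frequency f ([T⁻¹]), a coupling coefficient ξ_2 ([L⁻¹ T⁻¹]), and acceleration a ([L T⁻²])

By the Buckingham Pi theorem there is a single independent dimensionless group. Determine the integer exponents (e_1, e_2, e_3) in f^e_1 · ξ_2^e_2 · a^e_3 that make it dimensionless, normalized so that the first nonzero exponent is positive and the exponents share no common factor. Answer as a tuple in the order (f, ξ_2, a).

(3, -1, -1)

L: e_1·(0) + e_2·(-1) + e_3·(1) = 0
T: e_1·(-1) + e_2·(-1) + e_3·(-2) = 0
Solving this homogeneous linear system for the smallest-integer solution (first nonzero entry positive) gives (3, -1, -1).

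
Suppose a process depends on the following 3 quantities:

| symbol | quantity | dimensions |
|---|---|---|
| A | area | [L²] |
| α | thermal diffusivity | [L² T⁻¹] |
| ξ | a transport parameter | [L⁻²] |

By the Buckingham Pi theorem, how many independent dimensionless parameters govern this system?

There are 3 variables and 2 base dimensions (L, T).
The dimension matrix has rank 2.
Independent dimensionless groups: 3 − 2 = 1.

1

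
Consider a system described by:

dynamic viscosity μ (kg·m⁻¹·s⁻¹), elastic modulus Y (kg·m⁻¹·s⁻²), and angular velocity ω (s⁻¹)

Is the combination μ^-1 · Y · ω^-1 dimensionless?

Sum the exponent of each base dimension across the product:
  M: −[μ]_M + [Y]_M − [ω]_M = −(1) + (1) − (0) = 0
  L: −[μ]_L + [Y]_L − [ω]_L = −(-1) + (-1) − (0) = 0
  T: −[μ]_T + [Y]_T − [ω]_T = −(-1) + (-2) − (-1) = 0
  I: −[μ]_I + [Y]_I − [ω]_I = −(0) + (0) − (0) = 0
All base exponents vanish — dimensionless.

yes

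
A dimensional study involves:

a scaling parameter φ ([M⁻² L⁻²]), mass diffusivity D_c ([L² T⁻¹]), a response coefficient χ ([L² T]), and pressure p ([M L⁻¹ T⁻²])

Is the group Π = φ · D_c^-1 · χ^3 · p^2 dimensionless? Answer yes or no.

Sum the exponent of each base dimension across the product:
  M: [φ]_M − [D_c]_M + 3·[χ]_M + 2·[p]_M = (-2) − (0) + 3·(0) + 2·(1) = 0
  L: [φ]_L − [D_c]_L + 3·[χ]_L + 2·[p]_L = (-2) − (2) + 3·(2) + 2·(-1) = 0
  T: [φ]_T − [D_c]_T + 3·[χ]_T + 2·[p]_T = (0) − (-1) + 3·(1) + 2·(-2) = 0
All base exponents vanish — dimensionless.

yes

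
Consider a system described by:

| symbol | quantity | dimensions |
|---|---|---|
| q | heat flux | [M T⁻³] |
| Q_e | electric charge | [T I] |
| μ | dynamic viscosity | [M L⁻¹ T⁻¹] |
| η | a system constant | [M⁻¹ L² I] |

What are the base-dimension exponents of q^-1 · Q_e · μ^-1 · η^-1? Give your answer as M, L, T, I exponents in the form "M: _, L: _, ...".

Collect each base-dimension exponent across the product:
  M: −(1) + (0) − (1) − (-1) = -1
  L: −(0) + (0) − (-1) − (2) = -1
  T: −(-3) + (1) − (-1) − (0) = 5
  I: −(0) + (1) − (0) − (1) = 0
So the dimensions are [M⁻¹ L⁻¹ T⁵].

M: -1, L: -1, T: 5, I: 0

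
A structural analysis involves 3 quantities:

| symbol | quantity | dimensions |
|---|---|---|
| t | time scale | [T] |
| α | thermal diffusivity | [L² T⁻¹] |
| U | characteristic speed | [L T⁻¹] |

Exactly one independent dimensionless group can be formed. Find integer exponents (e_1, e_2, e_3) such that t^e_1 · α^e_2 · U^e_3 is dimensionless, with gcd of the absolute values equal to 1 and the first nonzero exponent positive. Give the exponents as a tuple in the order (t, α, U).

(1, -1, 2)

L: e_1·(0) + e_2·(2) + e_3·(1) = 0
T: e_1·(1) + e_2·(-1) + e_3·(-1) = 0
Solving this homogeneous linear system for the smallest-integer solution (first nonzero entry positive) gives (1, -1, 2).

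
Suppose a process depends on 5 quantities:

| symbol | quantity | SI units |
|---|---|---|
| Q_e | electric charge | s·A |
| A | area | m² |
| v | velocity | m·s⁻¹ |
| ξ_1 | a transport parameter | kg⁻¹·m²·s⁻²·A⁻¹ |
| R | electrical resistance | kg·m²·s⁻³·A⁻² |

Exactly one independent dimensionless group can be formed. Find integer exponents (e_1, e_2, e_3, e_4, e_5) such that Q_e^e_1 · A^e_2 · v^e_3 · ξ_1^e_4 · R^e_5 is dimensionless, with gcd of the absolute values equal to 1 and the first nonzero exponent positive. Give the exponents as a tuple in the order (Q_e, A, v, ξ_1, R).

M: e_1·(0) + e_2·(0) + e_3·(0) + e_4·(-1) + e_5·(1) = 0
L: e_1·(0) + e_2·(2) + e_3·(1) + e_4·(2) + e_5·(2) = 0
T: e_1·(1) + e_2·(0) + e_3·(-1) + e_4·(-2) + e_5·(-3) = 0
I: e_1·(1) + e_2·(0) + e_3·(0) + e_4·(-1) + e_5·(-2) = 0
Solving this homogeneous linear system for the smallest-integer solution (first nonzero entry positive) gives (3, -1, -2, 1, 1).

(3, -1, -2, 1, 1)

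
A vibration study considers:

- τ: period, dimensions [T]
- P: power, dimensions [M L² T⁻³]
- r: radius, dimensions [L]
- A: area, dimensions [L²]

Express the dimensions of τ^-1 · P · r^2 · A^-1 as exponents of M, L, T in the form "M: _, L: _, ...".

Collect each base-dimension exponent across the product:
  M: −(0) + (1) + 2·(0) − (0) = 1
  L: −(0) + (2) + 2·(1) − (2) = 2
  T: −(1) + (-3) + 2·(0) − (0) = -4
So the dimensions are [M L² T⁻⁴].

M: 1, L: 2, T: -4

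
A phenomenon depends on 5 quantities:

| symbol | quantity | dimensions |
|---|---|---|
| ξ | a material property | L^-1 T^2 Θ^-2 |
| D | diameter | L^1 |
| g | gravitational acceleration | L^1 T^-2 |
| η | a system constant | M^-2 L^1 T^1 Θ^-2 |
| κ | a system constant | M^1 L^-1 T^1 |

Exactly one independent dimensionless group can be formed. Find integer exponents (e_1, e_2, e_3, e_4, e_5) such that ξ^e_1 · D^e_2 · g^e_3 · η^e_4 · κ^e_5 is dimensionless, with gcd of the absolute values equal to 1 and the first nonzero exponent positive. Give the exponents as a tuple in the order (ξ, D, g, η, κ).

M: e_1·(0) + e_2·(0) + e_3·(0) + e_4·(-2) + e_5·(1) = 0
L: e_1·(-1) + e_2·(1) + e_3·(1) + e_4·(1) + e_5·(-1) = 0
T: e_1·(2) + e_2·(0) + e_3·(-2) + e_4·(1) + e_5·(1) = 0
Θ: e_1·(-2) + e_2·(0) + e_3·(0) + e_4·(-2) + e_5·(0) = 0
Solving this homogeneous linear system for the smallest-integer solution (first nonzero entry positive) gives (2, 1, -1, -2, -4).

(2, 1, -1, -2, -4)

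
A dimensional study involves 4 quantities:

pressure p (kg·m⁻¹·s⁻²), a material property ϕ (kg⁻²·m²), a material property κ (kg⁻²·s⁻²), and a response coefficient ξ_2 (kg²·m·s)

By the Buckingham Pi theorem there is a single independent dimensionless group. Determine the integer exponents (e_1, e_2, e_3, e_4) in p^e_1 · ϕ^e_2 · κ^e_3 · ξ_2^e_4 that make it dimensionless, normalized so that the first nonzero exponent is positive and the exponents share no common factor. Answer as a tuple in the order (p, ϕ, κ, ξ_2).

(2, 2, -3, -2)

M: e_1·(1) + e_2·(-2) + e_3·(-2) + e_4·(2) = 0
L: e_1·(-1) + e_2·(2) + e_3·(0) + e_4·(1) = 0
T: e_1·(-2) + e_2·(0) + e_3·(-2) + e_4·(1) = 0
Solving this homogeneous linear system for the smallest-integer solution (first nonzero entry positive) gives (2, 2, -3, -2).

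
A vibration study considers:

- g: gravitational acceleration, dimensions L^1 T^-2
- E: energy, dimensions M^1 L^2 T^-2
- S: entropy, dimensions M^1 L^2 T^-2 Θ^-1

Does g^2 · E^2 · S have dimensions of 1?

Sum the exponent of each base dimension across the product:
  M: 2·[g]_M + 2·[E]_M + [S]_M = 2·(0) + 2·(1) + (1) = 3
  L: 2·[g]_L + 2·[E]_L + [S]_L = 2·(1) + 2·(2) + (2) = 8
  T: 2·[g]_T + 2·[E]_T + [S]_T = 2·(-2) + 2·(-2) + (-2) = -10
  Θ: 2·[g]_Θ + 2·[E]_Θ + [S]_Θ = 2·(0) + 2·(0) + (-1) = -1
Net dimensions [M³ L⁸ T⁻¹⁰ Θ⁻¹] ≠ [1] — not dimensionless.

no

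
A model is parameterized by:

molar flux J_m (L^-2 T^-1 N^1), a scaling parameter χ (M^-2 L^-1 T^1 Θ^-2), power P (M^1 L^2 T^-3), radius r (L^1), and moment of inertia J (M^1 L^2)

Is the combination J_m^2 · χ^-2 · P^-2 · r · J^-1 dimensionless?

Sum the exponent of each base dimension across the product:
  M: 2·[J_m]_M − 2·[χ]_M − 2·[P]_M + [r]_M − [J]_M = 2·(0) − 2·(-2) − 2·(1) + (0) − (1) = 1
  L: 2·[J_m]_L − 2·[χ]_L − 2·[P]_L + [r]_L − [J]_L = 2·(-2) − 2·(-1) − 2·(2) + (1) − (2) = -7
  T: 2·[J_m]_T − 2·[χ]_T − 2·[P]_T + [r]_T − [J]_T = 2·(-1) − 2·(1) − 2·(-3) + (0) − (0) = 2
  Θ: 2·[J_m]_Θ − 2·[χ]_Θ − 2·[P]_Θ + [r]_Θ − [J]_Θ = 2·(0) − 2·(-2) − 2·(0) + (0) − (0) = 4
  N: 2·[J_m]_N − 2·[χ]_N − 2·[P]_N + [r]_N − [J]_N = 2·(1) − 2·(0) − 2·(0) + (0) − (0) = 2
Net dimensions [M L⁻⁷ T² Θ⁴ N²] ≠ [1] — not dimensionless.

no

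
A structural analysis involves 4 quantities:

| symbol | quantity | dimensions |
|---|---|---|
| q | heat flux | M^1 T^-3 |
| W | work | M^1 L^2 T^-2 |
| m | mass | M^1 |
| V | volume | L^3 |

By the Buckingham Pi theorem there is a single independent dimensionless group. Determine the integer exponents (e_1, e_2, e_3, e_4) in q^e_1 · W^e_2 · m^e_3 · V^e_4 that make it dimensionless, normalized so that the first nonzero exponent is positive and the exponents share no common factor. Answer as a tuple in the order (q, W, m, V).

(2, -3, 1, 2)

M: e_1·(1) + e_2·(1) + e_3·(1) + e_4·(0) = 0
L: e_1·(0) + e_2·(2) + e_3·(0) + e_4·(3) = 0
T: e_1·(-3) + e_2·(-2) + e_3·(0) + e_4·(0) = 0
Solving this homogeneous linear system for the smallest-integer solution (first nonzero entry positive) gives (2, -3, 1, 2).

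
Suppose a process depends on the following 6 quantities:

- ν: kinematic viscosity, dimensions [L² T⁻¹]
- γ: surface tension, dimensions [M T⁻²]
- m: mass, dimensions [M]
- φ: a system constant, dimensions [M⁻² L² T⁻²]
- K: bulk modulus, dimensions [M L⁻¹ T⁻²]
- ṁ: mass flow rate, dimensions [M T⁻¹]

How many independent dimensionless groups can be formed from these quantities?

3

There are 6 variables and 3 base dimensions (M, L, T).
The dimension matrix has rank 3.
Independent dimensionless groups: 6 − 3 = 3.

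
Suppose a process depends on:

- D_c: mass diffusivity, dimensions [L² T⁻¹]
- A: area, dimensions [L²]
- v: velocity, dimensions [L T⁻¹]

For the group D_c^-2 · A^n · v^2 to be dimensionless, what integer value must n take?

1

Balance the L exponent: (2)·n from A, plus −2·(2) + 2·(1) = -2 from the rest, must sum to zero.
2n − 2 = 0, so n = 1.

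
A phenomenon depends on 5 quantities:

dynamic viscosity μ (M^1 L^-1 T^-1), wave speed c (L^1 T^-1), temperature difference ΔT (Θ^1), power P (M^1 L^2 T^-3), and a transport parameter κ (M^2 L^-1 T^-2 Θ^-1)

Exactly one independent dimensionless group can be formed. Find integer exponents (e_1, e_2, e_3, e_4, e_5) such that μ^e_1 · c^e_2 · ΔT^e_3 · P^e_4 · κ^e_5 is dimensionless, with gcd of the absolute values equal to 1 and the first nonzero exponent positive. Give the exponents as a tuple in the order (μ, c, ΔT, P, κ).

(1, -2, -1, 1, -1)

M: e_1·(1) + e_2·(0) + e_3·(0) + e_4·(1) + e_5·(2) = 0
L: e_1·(-1) + e_2·(1) + e_3·(0) + e_4·(2) + e_5·(-1) = 0
T: e_1·(-1) + e_2·(-1) + e_3·(0) + e_4·(-3) + e_5·(-2) = 0
Θ: e_1·(0) + e_2·(0) + e_3·(1) + e_4·(0) + e_5·(-1) = 0
Solving this homogeneous linear system for the smallest-integer solution (first nonzero entry positive) gives (1, -2, -1, 1, -1).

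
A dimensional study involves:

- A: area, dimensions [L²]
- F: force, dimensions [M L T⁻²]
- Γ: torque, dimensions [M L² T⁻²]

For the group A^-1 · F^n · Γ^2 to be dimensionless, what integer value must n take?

-2

Balance the M exponent: (1)·n from F, plus −(0) + 2·(1) = 2 from the rest, must sum to zero.
n + 2 = 0, so n = -2.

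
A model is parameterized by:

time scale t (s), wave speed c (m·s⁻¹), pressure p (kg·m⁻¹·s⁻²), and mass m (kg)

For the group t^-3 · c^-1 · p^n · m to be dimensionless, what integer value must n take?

-1

Balance the M exponent: (1)·n from p, plus −3·(0) − (0) + (1) = 1 from the rest, must sum to zero.
n + 1 = 0, so n = -1.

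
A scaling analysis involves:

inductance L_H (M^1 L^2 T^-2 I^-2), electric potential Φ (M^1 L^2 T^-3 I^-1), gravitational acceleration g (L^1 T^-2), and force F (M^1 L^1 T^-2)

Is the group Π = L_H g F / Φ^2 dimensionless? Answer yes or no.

Sum the exponent of each base dimension across the product:
  M: [L_H]_M − 2·[Φ]_M + [g]_M + [F]_M = (1) − 2·(1) + (0) + (1) = 0
  L: [L_H]_L − 2·[Φ]_L + [g]_L + [F]_L = (2) − 2·(2) + (1) + (1) = 0
  T: [L_H]_T − 2·[Φ]_T + [g]_T + [F]_T = (-2) − 2·(-3) + (-2) + (-2) = 0
  I: [L_H]_I − 2·[Φ]_I + [g]_I + [F]_I = (-2) − 2·(-1) + (0) + (0) = 0
All base exponents vanish — dimensionless.

yes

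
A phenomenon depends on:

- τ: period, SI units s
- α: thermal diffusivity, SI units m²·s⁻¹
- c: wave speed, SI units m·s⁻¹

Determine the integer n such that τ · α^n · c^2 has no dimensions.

-1

Balance the L exponent: (2)·n from α, plus (0) + 2·(1) = 2 from the rest, must sum to zero.
2n + 2 = 0, so n = -1.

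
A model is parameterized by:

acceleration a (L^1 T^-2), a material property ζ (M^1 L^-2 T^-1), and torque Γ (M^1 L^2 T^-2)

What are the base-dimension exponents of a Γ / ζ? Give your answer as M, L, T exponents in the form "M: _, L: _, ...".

M: 0, L: 5, T: -3

Collect each base-dimension exponent across the product:
  M: (0) − (1) + (1) = 0
  L: (1) − (-2) + (2) = 5
  T: (-2) − (-1) + (-2) = -3
So the dimensions are [L⁵ T⁻³].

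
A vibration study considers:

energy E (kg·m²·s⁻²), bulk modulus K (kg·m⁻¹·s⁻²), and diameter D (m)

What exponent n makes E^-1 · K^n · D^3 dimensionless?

1

Balance the M exponent: (1)·n from K, plus −(1) + 3·(0) = -1 from the rest, must sum to zero.
n − 1 = 0, so n = 1.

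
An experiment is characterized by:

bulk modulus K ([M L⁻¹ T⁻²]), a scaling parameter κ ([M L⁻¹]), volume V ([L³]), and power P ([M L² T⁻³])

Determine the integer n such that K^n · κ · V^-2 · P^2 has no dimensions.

-3

Balance the M exponent: (1)·n from K, plus (1) − 2·(0) + 2·(1) = 3 from the rest, must sum to zero.
n + 3 = 0, so n = -3.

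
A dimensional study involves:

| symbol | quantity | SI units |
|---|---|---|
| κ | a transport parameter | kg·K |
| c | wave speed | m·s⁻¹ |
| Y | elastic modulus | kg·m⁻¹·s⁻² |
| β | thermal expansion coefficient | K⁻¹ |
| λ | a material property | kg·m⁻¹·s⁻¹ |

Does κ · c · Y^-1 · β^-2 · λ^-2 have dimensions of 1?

Sum the exponent of each base dimension across the product:
  M: [κ]_M + [c]_M − [Y]_M − 2·[β]_M − 2·[λ]_M = (1) + (0) − (1) − 2·(0) − 2·(1) = -2
  L: [κ]_L + [c]_L − [Y]_L − 2·[β]_L − 2·[λ]_L = (0) + (1) − (-1) − 2·(0) − 2·(-1) = 4
  T: [κ]_T + [c]_T − [Y]_T − 2·[β]_T − 2·[λ]_T = (0) + (-1) − (-2) − 2·(0) − 2·(-1) = 3
  Θ: [κ]_Θ + [c]_Θ − [Y]_Θ − 2·[β]_Θ − 2·[λ]_Θ = (1) + (0) − (0) − 2·(-1) − 2·(0) = 3
Net dimensions [M⁻² L⁴ T³ Θ³] ≠ [1] — not dimensionless.

no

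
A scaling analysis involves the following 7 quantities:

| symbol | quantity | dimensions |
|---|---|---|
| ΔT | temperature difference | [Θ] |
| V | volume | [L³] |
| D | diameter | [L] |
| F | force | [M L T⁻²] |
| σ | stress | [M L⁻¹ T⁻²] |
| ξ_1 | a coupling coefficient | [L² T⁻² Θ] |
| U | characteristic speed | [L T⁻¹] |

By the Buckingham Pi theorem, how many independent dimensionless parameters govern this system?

There are 7 variables and 4 base dimensions (M, L, T, Θ).
The dimension matrix has rank 4.
Independent dimensionless groups: 7 − 4 = 3.

3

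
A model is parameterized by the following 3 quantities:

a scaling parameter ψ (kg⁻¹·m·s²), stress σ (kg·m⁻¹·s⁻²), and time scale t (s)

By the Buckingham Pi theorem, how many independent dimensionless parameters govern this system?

There are 3 variables and 3 base dimensions (M, L, T).
The dimension matrix has rank 2 (less than 3: the dimension vectors are linearly dependent).
Independent dimensionless groups: 3 − 2 = 1.

1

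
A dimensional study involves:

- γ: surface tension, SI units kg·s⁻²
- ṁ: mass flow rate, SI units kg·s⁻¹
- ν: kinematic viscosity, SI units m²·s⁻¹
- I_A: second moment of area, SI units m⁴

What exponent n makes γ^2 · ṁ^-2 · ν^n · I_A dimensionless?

-2

Balance the L exponent: (2)·n from ν, plus 2·(0) − 2·(0) + (4) = 4 from the rest, must sum to zero.
2n + 4 = 0, so n = -2.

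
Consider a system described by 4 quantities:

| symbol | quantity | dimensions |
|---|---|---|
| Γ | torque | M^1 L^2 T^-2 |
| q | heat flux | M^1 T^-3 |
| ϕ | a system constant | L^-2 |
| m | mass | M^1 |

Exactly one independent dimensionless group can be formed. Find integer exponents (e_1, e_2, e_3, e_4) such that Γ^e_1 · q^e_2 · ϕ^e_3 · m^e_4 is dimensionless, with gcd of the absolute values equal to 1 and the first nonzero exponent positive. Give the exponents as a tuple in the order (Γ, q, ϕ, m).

M: e_1·(1) + e_2·(1) + e_3·(0) + e_4·(1) = 0
L: e_1·(2) + e_2·(0) + e_3·(-2) + e_4·(0) = 0
T: e_1·(-2) + e_2·(-3) + e_3·(0) + e_4·(0) = 0
Solving this homogeneous linear system for the smallest-integer solution (first nonzero entry positive) gives (3, -2, 3, -1).

(3, -2, 3, -1)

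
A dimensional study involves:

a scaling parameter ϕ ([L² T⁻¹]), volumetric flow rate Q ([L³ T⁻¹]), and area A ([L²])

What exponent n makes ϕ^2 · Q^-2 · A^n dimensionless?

Balance the L exponent: (2)·n from A, plus 2·(2) − 2·(3) = -2 from the rest, must sum to zero.
2n − 2 = 0, so n = 1.

1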